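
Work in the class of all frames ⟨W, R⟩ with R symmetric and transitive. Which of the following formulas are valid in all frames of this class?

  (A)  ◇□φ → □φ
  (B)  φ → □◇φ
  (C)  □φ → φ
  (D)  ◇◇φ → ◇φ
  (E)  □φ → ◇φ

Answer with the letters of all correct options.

A, B, D

A symmetric transitive relation is euclidean (uRv and uRw give vRu by symmetry, then vRw by transitivity).
(A) ◇□φ → □φ is the dual of axiom 5, which corresponds to the euclidean property. Every such R is euclidean — valid.
(B) φ → □◇φ is axiom B; it is valid on a frame exactly when R is symmetric. Every such R is symmetric, so valid.
(C) □φ → φ is axiom T, which corresponds to reflexivity. Such an R need not be reflexive — not valid.
(D) ◇◇φ → ◇φ is the dual of axiom 4; it is valid on a frame exactly when R is transitive. Every such R is transitive, so valid.
(E) □φ → ◇φ is axiom D; it is valid on a frame exactly when R is serial. Such an R need not be serial, so not valid.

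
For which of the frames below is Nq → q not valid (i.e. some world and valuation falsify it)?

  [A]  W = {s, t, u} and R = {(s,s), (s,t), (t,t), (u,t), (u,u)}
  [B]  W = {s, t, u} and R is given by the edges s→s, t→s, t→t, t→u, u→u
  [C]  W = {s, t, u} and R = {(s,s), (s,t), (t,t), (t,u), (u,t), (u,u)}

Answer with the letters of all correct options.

none

The schema Nq → q is axiom T; it is valid on a frame iff R is reflexive.
(A) R is reflexive (each world relates to itself), so the schema is valid here.
(B) R is reflexive (each world relates to itself), so the schema is valid here.
(C) R is reflexive (each world relates to itself), so the schema is valid here.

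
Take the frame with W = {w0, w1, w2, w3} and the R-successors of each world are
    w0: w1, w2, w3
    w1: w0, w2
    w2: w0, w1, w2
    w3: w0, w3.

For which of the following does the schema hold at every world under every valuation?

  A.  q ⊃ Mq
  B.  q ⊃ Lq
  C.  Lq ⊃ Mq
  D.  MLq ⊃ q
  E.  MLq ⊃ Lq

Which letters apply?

C, D

R is not reflexive: not w0 R w0.
R is symmetric: every R-edge is matched by its reverse.
R is not euclidean: w0 R w1 and w0 R w3 but not w1 R w3.
R is serial: every world has an R-successor.
R is not a subset of the identity: w0 R w1 with w0 ≠ w1.
(A) the dual of axiom T: valid iff R is reflexive. R is not reflexive — not valid.
(B) q ⊃ Lq is equivalent to ◇p→p; it holds exactly when R ⊆ identity. Here R ⊄ identity — not valid.
(C) Lq ⊃ Mq is axiom D, which corresponds to seriality. R is serial — valid.
(D) MLq ⊃ q is the dual of axiom B, which corresponds to symmetry. R is symmetric — valid.
(E) MLq ⊃ Lq (the dual of axiom 5) characterises the euclidean frames. R is not euclidean — not valid.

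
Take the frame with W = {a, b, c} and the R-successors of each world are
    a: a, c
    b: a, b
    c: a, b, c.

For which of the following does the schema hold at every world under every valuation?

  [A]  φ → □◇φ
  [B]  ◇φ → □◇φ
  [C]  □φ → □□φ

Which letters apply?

none

R is not symmetric: b R a but not a R b.
R is not transitive: a R c and c R b but not a R b.
R is not euclidean: b R a and b R b but not a R b.
(A) axiom B: valid iff R is symmetric. R is not symmetric — not valid.
(B) ◇φ → □◇φ is axiom 5, which corresponds to the euclidean property. R is not euclidean — not valid.
(C) □φ → □□φ is axiom 4, which corresponds to transitivity. R is not transitive — not valid.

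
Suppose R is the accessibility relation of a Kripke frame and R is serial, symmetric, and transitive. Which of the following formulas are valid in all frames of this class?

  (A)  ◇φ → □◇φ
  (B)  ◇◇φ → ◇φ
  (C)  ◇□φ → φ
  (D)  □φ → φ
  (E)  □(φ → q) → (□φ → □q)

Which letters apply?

A, B, C, D, E

A serial symmetric transitive relation is reflexive (take any v with uRv; symmetry gives vRu and transitivity gives uRu), hence an equivalence relation.
(A) ◇φ → □◇φ is axiom 5; it is valid on a frame exactly when R is euclidean. Every such R is euclidean, so valid.
(B) ◇◇φ → ◇φ is the dual of axiom 4, which corresponds to transitivity. Every such R is transitive — valid.
(C) ◇□φ → φ is the dual of axiom B; it is valid on a frame exactly when R is symmetric. Every such R is symmetric, so valid.
(D) □φ → φ (axiom T) characterises the reflexive frames. Every such R is reflexive — valid.
(E) □(φ → q) → (□φ → □q) is the K axiom; it holds on all frames — valid.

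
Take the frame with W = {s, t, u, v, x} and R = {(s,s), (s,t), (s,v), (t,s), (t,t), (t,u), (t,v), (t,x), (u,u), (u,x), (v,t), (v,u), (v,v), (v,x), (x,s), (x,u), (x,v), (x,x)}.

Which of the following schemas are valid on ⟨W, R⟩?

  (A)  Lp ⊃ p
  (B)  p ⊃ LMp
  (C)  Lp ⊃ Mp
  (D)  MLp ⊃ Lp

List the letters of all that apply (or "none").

A, C

R is reflexive: each world relates to itself.
R is not symmetric: s R v but not v R s.
R is not euclidean: s R v and s R s but not v R s.
R is serial: every world has an R-successor.
(A) Lp ⊃ p is axiom T; it is valid on a frame exactly when R is reflexive. R is reflexive, so valid.
(B) p ⊃ LMp is axiom B, which corresponds to symmetry. R is not symmetric — not valid.
(C) Lp ⊃ Mp (axiom D) characterises the serial frames. R is serial — valid.
(D) the dual of axiom 5: valid iff R is euclidean. R is not euclidean — not valid.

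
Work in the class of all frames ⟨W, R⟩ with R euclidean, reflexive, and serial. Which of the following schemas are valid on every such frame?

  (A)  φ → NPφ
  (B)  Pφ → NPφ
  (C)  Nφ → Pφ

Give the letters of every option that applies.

A relation that is euclidean, reflexive, and serial is also symmetric and transitive.
(A) φ → NPφ (axiom B) characterises the symmetric frames. Every such R is symmetric — valid.
(B) axiom 5: valid iff R is euclidean. Every such R is euclidean — valid.
(C) Nφ → Pφ (axiom D) characterises the serial frames. Every such R is serial — valid.

A, B, C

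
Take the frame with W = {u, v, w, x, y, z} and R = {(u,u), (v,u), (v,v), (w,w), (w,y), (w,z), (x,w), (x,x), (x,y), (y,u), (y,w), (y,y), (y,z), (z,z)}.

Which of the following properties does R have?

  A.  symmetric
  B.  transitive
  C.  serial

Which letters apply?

C

(A) not symmetric: v R u but not u R v.
(B) not transitive: w R y and y R u but not w R u.
(C) serial: every world has an R-successor.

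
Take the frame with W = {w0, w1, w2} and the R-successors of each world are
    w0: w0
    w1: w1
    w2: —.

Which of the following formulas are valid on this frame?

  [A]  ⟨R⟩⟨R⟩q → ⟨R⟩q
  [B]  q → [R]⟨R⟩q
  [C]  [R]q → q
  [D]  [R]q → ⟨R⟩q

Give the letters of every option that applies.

A, B

R is not reflexive: not w2 R w2.
R is symmetric: every R-edge is matched by its reverse.
R is transitive: R is closed under composition.
R is not serial: w2 has no R-successor.
(A) ⟨R⟩⟨R⟩q → ⟨R⟩q is the dual of axiom 4, which corresponds to transitivity. R is transitive — valid.
(B) q → [R]⟨R⟩q (axiom B) characterises the symmetric frames. R is symmetric — valid.
(C) axiom T: valid iff R is reflexive. R is not reflexive — not valid.
(D) axiom D: valid iff R is serial. R is not serial — not valid.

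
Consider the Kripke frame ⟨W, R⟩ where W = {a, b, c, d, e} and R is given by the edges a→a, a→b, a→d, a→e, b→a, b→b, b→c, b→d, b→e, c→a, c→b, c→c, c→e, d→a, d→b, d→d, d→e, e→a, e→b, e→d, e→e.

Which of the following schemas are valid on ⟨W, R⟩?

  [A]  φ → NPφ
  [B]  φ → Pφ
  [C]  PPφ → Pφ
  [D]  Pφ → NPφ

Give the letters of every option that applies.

B

R is reflexive: each world relates to itself.
R is not symmetric: c R a but not a R c.
R is not transitive: a R b and b R c but not a R c.
R is not euclidean: b R a and b R c but not a R c.
(A) φ → NPφ is axiom B, which corresponds to symmetry. R is not symmetric — not valid.
(B) φ → Pφ is the dual of axiom T, which corresponds to reflexivity. R is reflexive — valid.
(C) PPφ → Pφ is the dual of axiom 4, which corresponds to transitivity. R is not transitive — not valid.
(D) Pφ → NPφ is axiom 5; it is valid on a frame exactly when R is euclidean. R is not euclidean, so not valid.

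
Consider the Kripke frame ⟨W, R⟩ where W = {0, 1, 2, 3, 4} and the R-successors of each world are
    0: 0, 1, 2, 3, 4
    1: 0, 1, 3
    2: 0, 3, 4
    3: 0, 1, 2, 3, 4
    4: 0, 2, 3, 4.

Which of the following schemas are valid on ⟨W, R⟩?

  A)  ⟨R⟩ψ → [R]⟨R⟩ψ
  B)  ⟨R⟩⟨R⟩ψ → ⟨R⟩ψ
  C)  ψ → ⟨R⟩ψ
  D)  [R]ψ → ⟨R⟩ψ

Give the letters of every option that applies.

R is not reflexive: not 2 R 2.
R is not transitive: 1 R 0 and 0 R 2 but not 1 R 2.
R is not euclidean: 0 R 1 and 0 R 2 but not 1 R 2.
R is serial: every world has an R-successor.
(A) axiom 5: valid iff R is euclidean. R is not euclidean — not valid.
(B) ⟨R⟩⟨R⟩ψ → ⟨R⟩ψ (the dual of axiom 4) characterises the transitive frames. R is not transitive — not valid.
(C) the dual of axiom T: valid iff R is reflexive. R is not reflexive — not valid.
(D) [R]ψ → ⟨R⟩ψ is axiom D; it is valid on a frame exactly when R is serial. R is serial, so valid.

D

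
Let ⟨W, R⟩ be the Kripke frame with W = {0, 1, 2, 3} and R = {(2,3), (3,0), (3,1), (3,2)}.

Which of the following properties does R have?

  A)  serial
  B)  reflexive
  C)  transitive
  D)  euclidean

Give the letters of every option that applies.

(A) not serial: 0 has no R-successor.
(B) not reflexive: not 0 R 0.
(C) not transitive: 2 R 3 and 3 R 0 but not 2 R 0.
(D) not euclidean: 3 R 0 and 3 R 1 but not 0 R 1.

none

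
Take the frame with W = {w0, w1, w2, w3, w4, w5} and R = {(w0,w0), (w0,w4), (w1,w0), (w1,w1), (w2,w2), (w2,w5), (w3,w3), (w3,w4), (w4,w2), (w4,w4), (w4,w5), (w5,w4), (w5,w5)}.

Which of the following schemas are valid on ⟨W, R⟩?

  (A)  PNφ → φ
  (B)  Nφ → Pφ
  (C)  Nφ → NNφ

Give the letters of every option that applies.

B

R is not symmetric: w0 R w4 but not w4 R w0.
R is not transitive: w0 R w4 and w4 R w2 but not w0 R w2.
R is serial: every world has an R-successor.
(A) PNφ → φ is the dual of axiom B, which corresponds to symmetry. R is not symmetric — not valid.
(B) Nφ → Pφ (axiom D) characterises the serial frames. R is serial — valid.
(C) Nφ → NNφ is axiom 4; it is valid on a frame exactly when R is transitive. R is not transitive, so not valid.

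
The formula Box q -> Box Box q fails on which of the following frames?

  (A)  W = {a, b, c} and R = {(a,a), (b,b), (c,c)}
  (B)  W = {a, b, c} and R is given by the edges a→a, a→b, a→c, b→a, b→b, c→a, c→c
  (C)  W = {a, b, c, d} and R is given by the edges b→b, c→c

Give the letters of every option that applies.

The schema Box q -> Box Box q is axiom 4; it is valid on a frame iff R is transitive.
(A) R is transitive (R is closed under composition), so the schema is valid here.
(B) R is not transitive (b R a and a R c but not b R c), so the schema fails here.
(C) R is transitive (R is closed under composition), so the schema is valid here.

B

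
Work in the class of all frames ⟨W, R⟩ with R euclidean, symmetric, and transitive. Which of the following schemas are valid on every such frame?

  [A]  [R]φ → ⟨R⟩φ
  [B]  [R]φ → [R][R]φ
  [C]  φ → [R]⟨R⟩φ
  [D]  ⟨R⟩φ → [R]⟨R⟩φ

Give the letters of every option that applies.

B, C, D

(A) [R]φ → ⟨R⟩φ is axiom D; it is valid on a frame exactly when R is serial. Such an R need not be serial, so not valid.
(B) [R]φ → [R][R]φ (axiom 4) characterises the transitive frames. Every such R is transitive — valid.
(C) φ → [R]⟨R⟩φ (axiom B) characterises the symmetric frames. Every such R is symmetric — valid.
(D) ⟨R⟩φ → [R]⟨R⟩φ (axiom 5) characterises the euclidean frames. Every such R is euclidean — valid.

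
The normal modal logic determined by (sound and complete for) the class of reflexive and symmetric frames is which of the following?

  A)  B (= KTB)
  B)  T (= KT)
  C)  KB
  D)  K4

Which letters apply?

(A) B (= KTB) is determined by exactly this class.
(B) T (= KT) is determined by the class of reflexive frames.
(C) KB is determined by the class of symmetric frames.
(D) K4 is determined by the class of transitive frames.

A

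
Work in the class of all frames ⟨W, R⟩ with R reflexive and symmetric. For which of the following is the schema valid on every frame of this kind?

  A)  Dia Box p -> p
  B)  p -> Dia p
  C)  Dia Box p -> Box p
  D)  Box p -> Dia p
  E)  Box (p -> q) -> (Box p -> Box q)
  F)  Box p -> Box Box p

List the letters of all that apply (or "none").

A, B, D, E

Reflexive relations are serial.
(A) the dual of axiom B: valid iff R is symmetric. Every such R is symmetric — valid.
(B) p -> Dia p (the dual of axiom T) characterises the reflexive frames. Every such R is reflexive — valid.
(C) Dia Box p -> Box p is the dual of axiom 5; it is valid on a frame exactly when R is euclidean. Such an R need not be euclidean, so not valid.
(D) axiom D: valid iff R is serial. Every such R is serial — valid.
(E) Box (p -> q) -> (Box p -> Box q) is the K axiom; it holds on all frames — valid.
(F) Box p -> Box Box p is axiom 4; it is valid on a frame exactly when R is transitive. Such an R need not be transitive, so not valid.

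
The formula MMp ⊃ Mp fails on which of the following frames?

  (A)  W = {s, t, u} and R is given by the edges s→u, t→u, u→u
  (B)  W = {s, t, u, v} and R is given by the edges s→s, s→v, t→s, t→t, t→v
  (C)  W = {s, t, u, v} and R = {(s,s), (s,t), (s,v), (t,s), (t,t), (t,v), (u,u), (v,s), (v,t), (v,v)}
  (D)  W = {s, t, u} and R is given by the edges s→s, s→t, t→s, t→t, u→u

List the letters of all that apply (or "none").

none

The schema MMp ⊃ Mp is the dual of axiom 4; it is valid on a frame iff R is transitive.
(A) R is transitive (R is closed under composition), so the schema is valid here.
(B) R is transitive (R is closed under composition), so the schema is valid here.
(C) R is transitive (R is closed under composition), so the schema is valid here.
(D) R is transitive (R is closed under composition), so the schema is valid here.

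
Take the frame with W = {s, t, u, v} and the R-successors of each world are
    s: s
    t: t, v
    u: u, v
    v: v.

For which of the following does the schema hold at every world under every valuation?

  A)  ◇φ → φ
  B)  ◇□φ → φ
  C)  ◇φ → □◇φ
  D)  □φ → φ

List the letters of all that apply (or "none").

D

R is reflexive: each world relates to itself.
R is not symmetric: t R v but not v R t.
R is not euclidean: t R v and t R t but not v R t.
R is not a subset of the identity: t R v with t ≠ v.
(A) ◇φ → φ is the converse of T; it holds exactly when R ⊆ identity. Here R ⊄ identity — not valid.
(B) ◇□φ → φ is the dual of axiom B; it is valid on a frame exactly when R is symmetric. R is not symmetric, so not valid.
(C) ◇φ → □◇φ is axiom 5; it is valid on a frame exactly when R is euclidean. R is not euclidean, so not valid.
(D) axiom T: valid iff R is reflexive. R is reflexive — valid.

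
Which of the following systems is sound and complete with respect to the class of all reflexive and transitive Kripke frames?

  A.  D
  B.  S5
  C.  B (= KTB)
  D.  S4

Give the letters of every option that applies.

(A) D is determined by the class of serial frames.
(B) S5 is determined by the class of reflexive, symmetric, and transitive frames.
(C) B (= KTB) is determined by the class of reflexive and symmetric frames.
(D) S4 is determined by exactly this class.

D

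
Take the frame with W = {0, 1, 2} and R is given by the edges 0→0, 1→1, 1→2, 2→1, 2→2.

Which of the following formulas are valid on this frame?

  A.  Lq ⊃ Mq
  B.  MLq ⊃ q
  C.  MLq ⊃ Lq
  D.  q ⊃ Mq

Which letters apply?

R is reflexive: each world relates to itself.
R is symmetric: every R-edge is matched by its reverse.
R is euclidean: any two R-successors of the same world are R-related.
R is serial: every world has an R-successor.
(A) axiom D: valid iff R is serial. R is serial — valid.
(B) the dual of axiom B: valid iff R is symmetric. R is symmetric — valid.
(C) MLq ⊃ Lq is the dual of axiom 5; it is valid on a frame exactly when R is euclidean. R is euclidean, so valid.
(D) q ⊃ Mq is the dual of axiom T; it is valid on a frame exactly when R is reflexive. R is reflexive, so valid.

A, B, C, D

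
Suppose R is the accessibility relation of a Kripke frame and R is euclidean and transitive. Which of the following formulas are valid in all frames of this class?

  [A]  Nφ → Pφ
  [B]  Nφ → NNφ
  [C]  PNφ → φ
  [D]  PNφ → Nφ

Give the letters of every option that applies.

B, D

(A) Nφ → Pφ is axiom D, which corresponds to seriality. Such an R need not be serial — not valid.
(B) Nφ → NNφ (axiom 4) characterises the transitive frames. Every such R is transitive — valid.
(C) PNφ → φ (the dual of axiom B) characterises the symmetric frames. Such an R need not be symmetric — not valid.
(D) PNφ → Nφ is the dual of axiom 5, which corresponds to the euclidean property. Every such R is euclidean — valid.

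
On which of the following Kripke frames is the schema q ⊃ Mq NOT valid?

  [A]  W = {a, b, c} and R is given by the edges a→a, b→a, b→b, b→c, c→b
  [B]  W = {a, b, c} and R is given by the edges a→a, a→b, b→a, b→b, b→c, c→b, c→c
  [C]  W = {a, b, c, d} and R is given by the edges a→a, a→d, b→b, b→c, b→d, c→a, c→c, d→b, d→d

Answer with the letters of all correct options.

A

The schema q ⊃ Mq is the dual of axiom T; it is valid on a frame iff R is reflexive.
(A) R is not reflexive (not c R c), so the schema fails here.
(B) R is reflexive (each world relates to itself), so the schema is valid here.
(C) R is reflexive (each world relates to itself), so the schema is valid here.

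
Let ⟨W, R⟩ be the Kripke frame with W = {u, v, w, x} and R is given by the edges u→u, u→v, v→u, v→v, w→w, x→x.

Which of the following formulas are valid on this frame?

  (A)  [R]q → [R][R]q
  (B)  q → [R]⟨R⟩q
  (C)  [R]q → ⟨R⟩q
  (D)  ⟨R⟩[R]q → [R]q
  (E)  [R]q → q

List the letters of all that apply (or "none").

A, B, C, D, E

R is reflexive: each world relates to itself.
R is symmetric: every R-edge is matched by its reverse.
R is transitive: R is closed under composition.
R is euclidean: any two R-successors of the same world are R-related.
R is serial: every world has an R-successor.
(A) [R]q → [R][R]q is axiom 4; it is valid on a frame exactly when R is transitive. R is transitive, so valid.
(B) q → [R]⟨R⟩q is axiom B, which corresponds to symmetry. R is symmetric — valid.
(C) axiom D: valid iff R is serial. R is serial — valid.
(D) ⟨R⟩[R]q → [R]q is the dual of axiom 5; it is valid on a frame exactly when R is euclidean. R is euclidean, so valid.
(E) axiom T: valid iff R is reflexive. R is reflexive — valid.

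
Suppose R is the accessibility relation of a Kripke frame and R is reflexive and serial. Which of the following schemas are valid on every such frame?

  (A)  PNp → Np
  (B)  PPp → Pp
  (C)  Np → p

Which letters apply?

C

(A) PNp → Np (the dual of axiom 5) characterises the euclidean frames. Such an R need not be euclidean — not valid.
(B) the dual of axiom 4: valid iff R is transitive. Such an R need not be transitive — not valid.
(C) Np → p (axiom T) characterises the reflexive frames. Every such R is reflexive — valid.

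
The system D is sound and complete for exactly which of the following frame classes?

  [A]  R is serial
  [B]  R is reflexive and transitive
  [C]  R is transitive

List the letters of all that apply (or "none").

A

(A) D is sound and complete for exactly this class.
(B) this class determines S4, not D.
(C) this class determines K4, not D.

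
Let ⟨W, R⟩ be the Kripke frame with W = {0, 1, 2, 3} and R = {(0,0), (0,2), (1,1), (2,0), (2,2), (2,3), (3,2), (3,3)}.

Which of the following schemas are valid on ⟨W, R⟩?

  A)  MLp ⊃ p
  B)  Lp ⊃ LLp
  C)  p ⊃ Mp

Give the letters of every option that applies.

R is reflexive: each world relates to itself.
R is symmetric: every R-edge is matched by its reverse.
R is not transitive: 0 R 2 and 2 R 3 but not 0 R 3.
(A) MLp ⊃ p is the dual of axiom B; it is valid on a frame exactly when R is symmetric. R is symmetric, so valid.
(B) axiom 4: valid iff R is transitive. R is not transitive — not valid.
(C) p ⊃ Mp is the dual of axiom T, which corresponds to reflexivity. R is reflexive — valid.

A, C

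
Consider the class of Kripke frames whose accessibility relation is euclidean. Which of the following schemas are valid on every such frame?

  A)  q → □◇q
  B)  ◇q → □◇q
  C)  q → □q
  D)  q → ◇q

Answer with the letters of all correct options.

B

(A) q → □◇q is axiom B, which corresponds to symmetry. Such an R need not be symmetric — not valid.
(B) ◇q → □◇q (axiom 5) characterises the euclidean frames. Every such R is euclidean — valid.
(C) q → □q is valid only on frames where every R-edge is a self-loop. Such an R need not be a subset of the identity — not valid.
(D) q → ◇q (the dual of axiom T) characterises the reflexive frames. Such an R need not be reflexive — not valid.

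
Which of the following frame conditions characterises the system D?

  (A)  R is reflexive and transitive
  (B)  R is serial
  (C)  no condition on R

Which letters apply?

(A) this class determines S4, not D.
(B) D is sound and complete for exactly this class.
(C) this class determines K, not D.

B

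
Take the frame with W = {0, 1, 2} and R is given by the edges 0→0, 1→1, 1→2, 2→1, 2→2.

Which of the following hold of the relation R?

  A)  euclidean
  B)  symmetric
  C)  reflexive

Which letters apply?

(A) euclidean: any two R-successors of the same world are R-related.
(B) symmetric: every R-edge is matched by its reverse.
(C) reflexive: each world relates to itself.

A, B, C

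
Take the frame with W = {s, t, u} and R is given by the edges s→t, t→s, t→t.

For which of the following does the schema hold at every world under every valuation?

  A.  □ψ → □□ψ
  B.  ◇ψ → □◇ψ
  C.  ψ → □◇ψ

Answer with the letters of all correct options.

R is symmetric: every R-edge is matched by its reverse.
R is not transitive: s R t and t R s but not s R s.
R is not euclidean: t R s and t R s but not s R s.
(A) axiom 4: valid iff R is transitive. R is not transitive — not valid.
(B) ◇ψ → □◇ψ is axiom 5, which corresponds to the euclidean property. R is not euclidean — not valid.
(C) ψ → □◇ψ is axiom B; it is valid on a frame exactly when R is symmetric. R is symmetric, so valid.

C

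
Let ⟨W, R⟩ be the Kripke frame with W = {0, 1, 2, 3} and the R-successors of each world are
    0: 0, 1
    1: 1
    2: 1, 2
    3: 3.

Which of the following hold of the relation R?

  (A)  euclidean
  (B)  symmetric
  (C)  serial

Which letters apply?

(A) not euclidean: 0 R 1 and 0 R 0 but not 1 R 0.
(B) not symmetric: 0 R 1 but not 1 R 0.
(C) serial: every world has an R-successor.

C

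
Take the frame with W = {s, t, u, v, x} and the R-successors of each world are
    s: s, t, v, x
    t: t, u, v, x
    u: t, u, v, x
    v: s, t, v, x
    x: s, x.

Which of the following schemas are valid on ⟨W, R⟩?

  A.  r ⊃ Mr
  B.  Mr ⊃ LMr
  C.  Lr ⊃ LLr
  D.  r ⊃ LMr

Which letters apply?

R is reflexive: each world relates to itself.
R is not symmetric: s R t but not t R s.
R is not transitive: s R t and t R u but not s R u.
R is not euclidean: s R t and s R s but not t R s.
(A) r ⊃ Mr (the dual of axiom T) characterises the reflexive frames. R is reflexive — valid.
(B) Mr ⊃ LMr (axiom 5) characterises the euclidean frames. R is not euclidean — not valid.
(C) Lr ⊃ LLr (axiom 4) characterises the transitive frames. R is not transitive — not valid.
(D) r ⊃ LMr is axiom B; it is valid on a frame exactly when R is symmetric. R is not symmetric, so not valid.

A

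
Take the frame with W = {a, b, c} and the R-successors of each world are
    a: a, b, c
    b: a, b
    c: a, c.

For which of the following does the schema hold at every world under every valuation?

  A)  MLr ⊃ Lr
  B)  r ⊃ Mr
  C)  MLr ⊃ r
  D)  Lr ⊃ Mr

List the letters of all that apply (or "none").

B, C, D

R is reflexive: each world relates to itself.
R is symmetric: every R-edge is matched by its reverse.
R is not euclidean: a R b and a R c but not b R c.
R is serial: every world has an R-successor.
(A) MLr ⊃ Lr is the dual of axiom 5; it is valid on a frame exactly when R is euclidean. R is not euclidean, so not valid.
(B) r ⊃ Mr is the dual of axiom T; it is valid on a frame exactly when R is reflexive. R is reflexive, so valid.
(C) the dual of axiom B: valid iff R is symmetric. R is symmetric — valid.
(D) axiom D: valid iff R is serial. R is serial — valid.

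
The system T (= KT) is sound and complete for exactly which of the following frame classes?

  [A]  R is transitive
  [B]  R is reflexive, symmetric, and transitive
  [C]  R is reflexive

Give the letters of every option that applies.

C

(A) this class determines K4, not T (= KT).
(B) this class determines S5, not T (= KT).
(C) T (= KT) is sound and complete for exactly this class.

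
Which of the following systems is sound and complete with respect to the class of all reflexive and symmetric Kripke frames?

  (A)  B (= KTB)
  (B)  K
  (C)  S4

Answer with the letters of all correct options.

A

(A) B (= KTB) is determined by exactly this class.
(B) K is determined by the class of arbitrary frames.
(C) S4 is determined by the class of reflexive and transitive frames.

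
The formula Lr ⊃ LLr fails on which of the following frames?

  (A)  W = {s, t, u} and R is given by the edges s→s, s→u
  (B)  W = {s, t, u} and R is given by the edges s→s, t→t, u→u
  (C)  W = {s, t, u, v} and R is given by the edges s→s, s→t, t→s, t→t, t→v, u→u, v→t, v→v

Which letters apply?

C

The schema Lr ⊃ LLr is axiom 4; it is valid on a frame iff R is transitive.
(A) R is transitive (R is closed under composition), so the schema is valid here.
(B) R is transitive (R is closed under composition), so the schema is valid here.
(C) R is not transitive (s R t and t R v but not s R v), so the schema fails here.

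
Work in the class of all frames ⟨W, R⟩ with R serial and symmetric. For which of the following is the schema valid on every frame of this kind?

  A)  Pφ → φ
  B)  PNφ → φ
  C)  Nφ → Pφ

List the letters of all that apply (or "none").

B, C

(A) Pφ → φ (the converse of T) corresponds to R being a subset of the identity. Such an R need not be a subset of the identity, so not valid.
(B) PNφ → φ is the dual of axiom B, which corresponds to symmetry. Every such R is symmetric — valid.
(C) axiom D: valid iff R is serial. Every such R is serial — valid.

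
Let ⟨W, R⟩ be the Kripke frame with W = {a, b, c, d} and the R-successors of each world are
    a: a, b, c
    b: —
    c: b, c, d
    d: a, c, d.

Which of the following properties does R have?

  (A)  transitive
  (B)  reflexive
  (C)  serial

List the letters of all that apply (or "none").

none

(A) not transitive: a R c and c R d but not a R d.
(B) not reflexive: not b R b.
(C) not serial: b has no R-successor.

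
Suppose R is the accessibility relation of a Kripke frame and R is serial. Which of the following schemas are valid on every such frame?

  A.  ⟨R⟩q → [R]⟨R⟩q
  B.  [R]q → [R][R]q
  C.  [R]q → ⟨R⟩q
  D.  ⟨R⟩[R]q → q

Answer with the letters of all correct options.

C

(A) ⟨R⟩q → [R]⟨R⟩q is axiom 5; it is valid on a frame exactly when R is euclidean. Such an R need not be euclidean, so not valid.
(B) [R]q → [R][R]q is axiom 4, which corresponds to transitivity. Such an R need not be transitive — not valid.
(C) axiom D: valid iff R is serial. Every such R is serial — valid.
(D) ⟨R⟩[R]q → q is the dual of axiom B, which corresponds to symmetry. Such an R need not be symmetric — not valid.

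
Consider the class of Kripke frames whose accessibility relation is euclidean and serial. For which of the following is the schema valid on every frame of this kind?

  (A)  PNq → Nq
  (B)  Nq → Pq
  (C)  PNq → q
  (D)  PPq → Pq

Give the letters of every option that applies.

(A) PNq → Nq is the dual of axiom 5, which corresponds to the euclidean property. Every such R is euclidean — valid.
(B) axiom D: valid iff R is serial. Every such R is serial — valid.
(C) PNq → q is the dual of axiom B, which corresponds to symmetry. Such an R need not be symmetric — not valid.
(D) the dual of axiom 4: valid iff R is transitive. Such an R need not be transitive — not valid.

A, B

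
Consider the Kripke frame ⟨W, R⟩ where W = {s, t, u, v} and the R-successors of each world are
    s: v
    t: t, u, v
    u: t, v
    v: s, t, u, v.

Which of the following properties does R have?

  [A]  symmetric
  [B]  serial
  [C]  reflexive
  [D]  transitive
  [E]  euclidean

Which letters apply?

(A) symmetric: every R-edge is matched by its reverse.
(B) serial: every world has an R-successor.
(C) not reflexive: not s R s.
(D) not transitive: s R v and v R s but not s R s.
(E) not euclidean: v R s and v R t but not s R t.

A, B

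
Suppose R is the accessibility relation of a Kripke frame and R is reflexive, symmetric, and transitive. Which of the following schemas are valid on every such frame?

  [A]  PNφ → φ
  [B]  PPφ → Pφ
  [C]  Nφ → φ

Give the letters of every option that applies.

A, B, C

A relation that is reflexive, symmetric, and transitive is also euclidean and serial.
(A) PNφ → φ is the dual of axiom B; it is valid on a frame exactly when R is symmetric. Every such R is symmetric, so valid.
(B) the dual of axiom 4: valid iff R is transitive. Every such R is transitive — valid.
(C) Nφ → φ (axiom T) characterises the reflexive frames. Every such R is reflexive — valid.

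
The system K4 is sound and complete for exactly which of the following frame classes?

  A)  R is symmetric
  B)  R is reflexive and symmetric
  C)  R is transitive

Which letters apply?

C

(A) this class determines KB, not K4.
(B) this class determines B (= KTB), not K4.
(C) K4 is sound and complete for exactly this class.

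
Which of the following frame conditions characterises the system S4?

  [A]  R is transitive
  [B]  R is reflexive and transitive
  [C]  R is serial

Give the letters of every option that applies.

(A) this class determines K4, not S4.
(B) S4 is sound and complete for exactly this class.
(C) this class determines D, not S4.

B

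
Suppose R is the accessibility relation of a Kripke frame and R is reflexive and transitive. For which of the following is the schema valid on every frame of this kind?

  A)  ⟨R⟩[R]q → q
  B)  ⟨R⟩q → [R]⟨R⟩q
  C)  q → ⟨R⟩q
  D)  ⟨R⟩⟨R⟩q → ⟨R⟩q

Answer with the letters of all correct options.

C, D

Reflexive relations are serial.
(A) ⟨R⟩[R]q → q (the dual of axiom B) characterises the symmetric frames. Such an R need not be symmetric — not valid.
(B) axiom 5: valid iff R is euclidean. Such an R need not be euclidean — not valid.
(C) q → ⟨R⟩q (the dual of axiom T) characterises the reflexive frames. Every such R is reflexive — valid.
(D) ⟨R⟩⟨R⟩q → ⟨R⟩q is the dual of axiom 4, which corresponds to transitivity. Every such R is transitive — valid.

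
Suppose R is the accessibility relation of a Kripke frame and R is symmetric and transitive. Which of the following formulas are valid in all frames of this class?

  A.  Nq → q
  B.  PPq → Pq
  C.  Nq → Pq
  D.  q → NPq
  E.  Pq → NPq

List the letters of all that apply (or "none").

A symmetric transitive relation is euclidean (uRv and uRw give vRu by symmetry, then vRw by transitivity).
(A) axiom T: valid iff R is reflexive. Such an R need not be reflexive — not valid.
(B) PPq → Pq (the dual of axiom 4) characterises the transitive frames. Every such R is transitive — valid.
(C) axiom D: valid iff R is serial. Such an R need not be serial — not valid.
(D) q → NPq (axiom B) characterises the symmetric frames. Every such R is symmetric — valid.
(E) axiom 5: valid iff R is euclidean. Every such R is euclidean — valid.

B, D, E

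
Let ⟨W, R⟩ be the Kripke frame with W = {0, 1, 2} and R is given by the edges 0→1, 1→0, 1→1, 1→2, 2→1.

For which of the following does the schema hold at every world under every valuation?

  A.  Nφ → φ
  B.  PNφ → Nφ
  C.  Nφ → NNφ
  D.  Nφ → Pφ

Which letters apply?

R is not reflexive: not 0 R 0.
R is not transitive: 0 R 1 and 1 R 0 but not 0 R 0.
R is not euclidean: 1 R 0 and 1 R 2 but not 0 R 2.
R is serial: every world has an R-successor.
(A) axiom T: valid iff R is reflexive. R is not reflexive — not valid.
(B) PNφ → Nφ is the dual of axiom 5; it is valid on a frame exactly when R is euclidean. R is not euclidean, so not valid.
(C) Nφ → NNφ is axiom 4; it is valid on a frame exactly when R is transitive. R is not transitive, so not valid.
(D) Nφ → Pφ is axiom D, which corresponds to seriality. R is serial — valid.

D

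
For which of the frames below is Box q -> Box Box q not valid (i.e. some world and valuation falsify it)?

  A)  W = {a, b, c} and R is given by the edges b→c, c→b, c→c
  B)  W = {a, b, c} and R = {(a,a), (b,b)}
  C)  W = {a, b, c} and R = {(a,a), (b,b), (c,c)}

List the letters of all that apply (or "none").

The schema Box q -> Box Box q is axiom 4; it is valid on a frame iff R is transitive.
(A) R is not transitive (b R c and c R b but not b R b), so the schema fails here.
(B) R is transitive (R is closed under composition), so the schema is valid here.
(C) R is transitive (R is closed under composition), so the schema is valid here.

A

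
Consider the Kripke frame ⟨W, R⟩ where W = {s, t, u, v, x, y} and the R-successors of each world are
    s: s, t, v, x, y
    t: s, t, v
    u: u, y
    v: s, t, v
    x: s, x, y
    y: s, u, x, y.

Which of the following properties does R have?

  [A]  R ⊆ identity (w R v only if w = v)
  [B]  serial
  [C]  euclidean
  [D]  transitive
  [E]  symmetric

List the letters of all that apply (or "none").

B, E

(A) not ⊆ identity: s R t with s ≠ t.
(B) serial: every world has an R-successor.
(C) not euclidean: s R t and s R x but not t R x.
(D) not transitive: s R y and y R u but not s R u.
(E) symmetric: every R-edge is matched by its reverse.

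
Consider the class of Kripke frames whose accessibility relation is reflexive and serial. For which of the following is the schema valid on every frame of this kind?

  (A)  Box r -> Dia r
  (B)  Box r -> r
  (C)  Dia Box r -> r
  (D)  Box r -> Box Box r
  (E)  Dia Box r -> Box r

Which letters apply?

(A) Box r -> Dia r (axiom D) characterises the serial frames. Every such R is serial — valid.
(B) axiom T: valid iff R is reflexive. Every such R is reflexive — valid.
(C) Dia Box r -> r is the dual of axiom B, which corresponds to symmetry. Such an R need not be symmetric — not valid.
(D) axiom 4: valid iff R is transitive. Such an R need not be transitive — not valid.
(E) Dia Box r -> Box r is the dual of axiom 5; it is valid on a frame exactly when R is euclidean. Such an R need not be euclidean, so not valid.

A, B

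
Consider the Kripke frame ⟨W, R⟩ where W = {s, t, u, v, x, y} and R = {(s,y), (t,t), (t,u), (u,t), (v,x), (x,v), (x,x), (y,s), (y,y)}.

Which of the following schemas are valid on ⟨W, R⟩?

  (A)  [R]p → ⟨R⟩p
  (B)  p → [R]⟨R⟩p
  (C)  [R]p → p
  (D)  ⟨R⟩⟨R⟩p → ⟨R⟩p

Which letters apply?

R is not reflexive: not s R s.
R is symmetric: every R-edge is matched by its reverse.
R is not transitive: s R y and y R s but not s R s.
R is serial: every world has an R-successor.
(A) [R]p → ⟨R⟩p (axiom D) characterises the serial frames. R is serial — valid.
(B) axiom B: valid iff R is symmetric. R is symmetric — valid.
(C) [R]p → p is axiom T; it is valid on a frame exactly when R is reflexive. R is not reflexive, so not valid.
(D) ⟨R⟩⟨R⟩p → ⟨R⟩p is the dual of axiom 4; it is valid on a frame exactly when R is transitive. R is not transitive, so not valid.

A, B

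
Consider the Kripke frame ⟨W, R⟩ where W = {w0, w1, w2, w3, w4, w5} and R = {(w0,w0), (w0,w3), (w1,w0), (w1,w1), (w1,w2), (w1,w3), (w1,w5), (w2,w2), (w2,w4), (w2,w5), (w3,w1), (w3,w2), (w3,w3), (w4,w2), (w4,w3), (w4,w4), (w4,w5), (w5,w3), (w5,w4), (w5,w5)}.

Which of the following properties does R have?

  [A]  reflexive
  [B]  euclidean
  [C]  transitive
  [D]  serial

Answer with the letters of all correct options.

A, D

(A) reflexive: each world relates to itself.
(B) not euclidean: w0 R w3 and w0 R w0 but not w3 R w0.
(C) not transitive: w0 R w3 and w3 R w1 but not w0 R w1.
(D) serial: every world has an R-successor.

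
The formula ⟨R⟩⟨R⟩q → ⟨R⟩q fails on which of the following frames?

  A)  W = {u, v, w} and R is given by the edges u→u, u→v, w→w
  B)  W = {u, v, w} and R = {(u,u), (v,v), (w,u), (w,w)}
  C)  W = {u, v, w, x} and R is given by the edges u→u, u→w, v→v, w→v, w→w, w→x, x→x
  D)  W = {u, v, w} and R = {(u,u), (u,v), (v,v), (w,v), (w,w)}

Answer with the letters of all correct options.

C

The schema ⟨R⟩⟨R⟩q → ⟨R⟩q is the dual of axiom 4; it is valid on a frame iff R is transitive.
(A) R is transitive (R is closed under composition), so the schema is valid here.
(B) R is transitive (R is closed under composition), so the schema is valid here.
(C) R is not transitive (u R w and w R v but not u R v), so the schema fails here.
(D) R is transitive (R is closed under composition), so the schema is valid here.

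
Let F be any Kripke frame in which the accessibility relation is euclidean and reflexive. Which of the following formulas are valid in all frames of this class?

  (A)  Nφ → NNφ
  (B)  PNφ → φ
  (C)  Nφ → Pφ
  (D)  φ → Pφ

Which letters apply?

A reflexive euclidean relation is also symmetric (from wRw and wRv the euclidean condition gives vRw) and hence transitive; it is an equivalence relation.
(A) axiom 4: valid iff R is transitive. Every such R is transitive — valid.
(B) PNφ → φ is the dual of axiom B, which corresponds to symmetry. Every such R is symmetric — valid.
(C) axiom D: valid iff R is serial. Every such R is serial — valid.
(D) φ → Pφ (the dual of axiom T) characterises the reflexive frames. Every such R is reflexive — valid.

A, B, C, D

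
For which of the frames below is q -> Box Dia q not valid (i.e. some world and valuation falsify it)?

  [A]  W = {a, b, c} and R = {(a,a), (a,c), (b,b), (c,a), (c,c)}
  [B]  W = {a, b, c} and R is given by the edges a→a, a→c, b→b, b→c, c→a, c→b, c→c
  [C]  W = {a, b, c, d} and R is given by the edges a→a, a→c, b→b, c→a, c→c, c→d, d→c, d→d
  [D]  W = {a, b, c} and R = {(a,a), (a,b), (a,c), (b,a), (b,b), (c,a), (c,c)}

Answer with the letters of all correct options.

The schema q -> Box Dia q is axiom B; it is valid on a frame iff R is symmetric.
(A) R is symmetric (every R-edge is matched by its reverse), so the schema is valid here.
(B) R is symmetric (every R-edge is matched by its reverse), so the schema is valid here.
(C) R is symmetric (every R-edge is matched by its reverse), so the schema is valid here.
(D) R is symmetric (every R-edge is matched by its reverse), so the schema is valid here.

none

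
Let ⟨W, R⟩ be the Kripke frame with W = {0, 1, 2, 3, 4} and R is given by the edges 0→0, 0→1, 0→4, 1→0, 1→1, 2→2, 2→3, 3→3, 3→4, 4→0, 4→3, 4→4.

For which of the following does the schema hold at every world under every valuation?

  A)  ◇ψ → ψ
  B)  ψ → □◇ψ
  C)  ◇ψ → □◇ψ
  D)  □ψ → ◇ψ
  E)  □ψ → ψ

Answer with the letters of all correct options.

D, E

R is reflexive: each world relates to itself.
R is not symmetric: 2 R 3 but not 3 R 2.
R is not euclidean: 0 R 1 and 0 R 4 but not 1 R 4.
R is serial: every world has an R-successor.
R is not a subset of the identity: 0 R 1 with 0 ≠ 1.
(A) ◇ψ → ψ is valid only on frames where every R-edge is a self-loop. Here R ⊄ identity — not valid.
(B) ψ → □◇ψ (axiom B) characterises the symmetric frames. R is not symmetric — not valid.
(C) axiom 5: valid iff R is euclidean. R is not euclidean — not valid.
(D) □ψ → ◇ψ (axiom D) characterises the serial frames. R is serial — valid.
(E) axiom T: valid iff R is reflexive. R is reflexive — valid.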